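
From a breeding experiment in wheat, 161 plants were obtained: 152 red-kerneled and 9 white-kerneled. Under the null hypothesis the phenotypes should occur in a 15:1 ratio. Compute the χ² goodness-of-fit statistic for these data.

Under the 15:1 hypothesis (Σ ratio = 16, N = 161):
  red-kerneled: 161 × 15/16 = 150.9375
  white-kerneled: 161 × 1/16 = 10.0625
χ² = Σ (O − E)² / E
  red-kerneled: (152 − 150.9375)² / 150.9375 = 0.0075
  white-kerneled: (9 − 10.0625)² / 10.0625 = 0.1122
χ² = 0.0075 + 0.1122 = 0.1197 ≈ 0.120

0.120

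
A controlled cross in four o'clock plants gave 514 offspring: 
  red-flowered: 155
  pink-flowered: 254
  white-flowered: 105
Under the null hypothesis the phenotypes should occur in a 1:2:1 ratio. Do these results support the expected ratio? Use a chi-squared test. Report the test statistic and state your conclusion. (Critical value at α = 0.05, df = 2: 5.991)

Total ratio parts = 4. Expected numbers out of 514:
  red-flowered: 514 × 1/4 = 128.5
  pink-flowered: 514 × 2/4 = 257
  white-flowered: 514 × 1/4 = 128.5
χ² = Σ (O − E)² / E
  red-flowered: (155 − 128.5)² / 128.5 = 5.4650
  pink-flowered: (254 − 257)² / 257 = 0.0350
  white-flowered: (105 − 128.5)² / 128.5 = 4.2977
χ² = 5.4650 + 0.0350 + 4.2977 = 9.7977 ≈ 9.798
Degrees of freedom = 3 − 1 = 2; critical value at α = 0.05 is 5.991.
Since 9.798 > 5.991, we reject the null hypothesis — the data do not fit the 1:2:1 ratio.

9.798; not consistent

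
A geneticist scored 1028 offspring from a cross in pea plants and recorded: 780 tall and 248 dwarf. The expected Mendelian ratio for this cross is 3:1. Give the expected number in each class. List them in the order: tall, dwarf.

771, 257

Expected counts for N = 1028 under a 3:1 ratio (total parts = 4):
  tall: 1028 × 3/4 = 771
  dwarf: 1028 × 1/4 = 257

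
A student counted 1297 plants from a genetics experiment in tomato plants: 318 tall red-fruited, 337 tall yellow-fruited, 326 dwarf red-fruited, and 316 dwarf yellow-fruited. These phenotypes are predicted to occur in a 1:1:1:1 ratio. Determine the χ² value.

Total ratio parts = 4. Expected numbers out of 1297:
  tall red-fruited: 1297 × 1/4 = 324.25
  tall yellow-fruited: 1297 × 1/4 = 324.25
  dwarf red-fruited: 1297 × 1/4 = 324.25
  dwarf yellow-fruited: 1297 × 1/4 = 324.25
χ² = Σ (O − E)² / E
  tall red-fruited: (318 − 324.25)² / 324.25 = 0.1205
  tall yellow-fruited: (337 − 324.25)² / 324.25 = 0.5013
  dwarf red-fruited: (326 − 324.25)² / 324.25 = 0.0094
  dwarf yellow-fruited: (316 − 324.25)² / 324.25 = 0.2099
χ² = 0.1205 + 0.5013 + 0.0094 + 0.2099 = 0.8411 ≈ 0.841

0.841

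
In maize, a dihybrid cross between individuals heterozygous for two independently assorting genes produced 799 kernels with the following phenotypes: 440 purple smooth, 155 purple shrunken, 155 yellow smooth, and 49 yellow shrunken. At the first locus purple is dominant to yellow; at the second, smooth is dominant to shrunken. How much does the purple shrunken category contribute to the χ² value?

0.180

A dihybrid F₂ with independent assortment and complete dominance at both loci gives a 9:3:3:1 phenotypic ratio.
The 9:3:3:1 ratio has 16 parts, so with N = 799 the expected counts are:
  purple smooth: 799 × 9/16 = 449.4375
  purple shrunken: 799 × 3/16 = 149.8125
  yellow smooth: 799 × 3/16 = 149.8125
  yellow shrunken: 799 × 1/16 = 49.9375
Contribution of purple shrunken: (155 − 149.8125)² / 149.8125 = 0.1796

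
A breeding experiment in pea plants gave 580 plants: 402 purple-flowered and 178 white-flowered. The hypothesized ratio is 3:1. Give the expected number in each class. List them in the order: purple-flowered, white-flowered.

435, 145

Under the 3:1 hypothesis (Σ ratio = 4, N = 580):
  purple-flowered: 580 × 3/4 = 435
  white-flowered: 580 × 1/4 = 145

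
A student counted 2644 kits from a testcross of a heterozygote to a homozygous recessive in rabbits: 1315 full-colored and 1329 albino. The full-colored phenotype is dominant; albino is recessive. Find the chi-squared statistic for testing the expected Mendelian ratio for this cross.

0.074

A testcross of a heterozygote (Aa × aa) gives a 1:1 phenotypic ratio.
Total ratio parts = 2. Expected numbers out of 2644:
  full-colored: 2644 × 1/2 = 1322
  albino: 2644 × 1/2 = 1322
χ² = Σ (O − E)² / E
  full-colored: (1315 − 1322)² / 1322 = 0.0371
  albino: (1329 − 1322)² / 1322 = 0.0371
χ² = 0.0371 + 0.0371 = 0.0742 ≈ 0.074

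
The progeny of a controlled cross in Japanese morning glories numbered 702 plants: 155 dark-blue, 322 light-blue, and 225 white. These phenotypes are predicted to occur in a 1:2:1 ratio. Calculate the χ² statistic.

18.752

Total ratio parts = 4. Expected numbers out of 702:
  dark-blue: 702 × 1/4 = 175.5
  light-blue: 702 × 2/4 = 351
  white: 702 × 1/4 = 175.5
χ² = Σ (O − E)² / E
  dark-blue: (155 − 175.5)² / 175.5 = 2.3946
  light-blue: (322 − 351)² / 351 = 2.3960
  white: (225 − 175.5)² / 175.5 = 13.9615
χ² = 2.3946 + 2.3960 + 13.9615 = 18.7521 ≈ 18.752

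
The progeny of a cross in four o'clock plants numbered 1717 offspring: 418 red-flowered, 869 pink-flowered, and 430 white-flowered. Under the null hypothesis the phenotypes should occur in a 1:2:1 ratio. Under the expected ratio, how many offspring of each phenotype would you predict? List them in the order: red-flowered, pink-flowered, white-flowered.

429.25, 858.5, 429.25

Total ratio parts = 4. Expected numbers out of 1717:
  red-flowered: 1717 × 1/4 = 429.25
  pink-flowered: 1717 × 2/4 = 858.5
  white-flowered: 1717 × 1/4 = 429.25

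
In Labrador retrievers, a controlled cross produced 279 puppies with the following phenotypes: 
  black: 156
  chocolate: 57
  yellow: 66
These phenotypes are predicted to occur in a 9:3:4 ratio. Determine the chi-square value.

Expected counts for N = 279 under a 9:3:4 ratio (total parts = 16):
  black: 279 × 9/16 = 156.9375
  chocolate: 279 × 3/16 = 52.3125
  yellow: 279 × 4/16 = 69.75
χ² = Σ (O − E)² / E
  black: (156 − 156.9375)² / 156.9375 = 0.0056
  chocolate: (57 − 52.3125)² / 52.3125 = 0.4200
  yellow: (66 − 69.75)² / 69.75 = 0.2016
χ² = 0.0056 + 0.4200 + 0.2016 = 0.6272 ≈ 0.627

0.627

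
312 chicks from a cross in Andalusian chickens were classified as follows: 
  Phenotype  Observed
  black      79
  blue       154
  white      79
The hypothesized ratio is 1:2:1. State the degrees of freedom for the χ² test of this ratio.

2

A goodness-of-fit test with 3 phenotype classes has df = 3 − 1 = 2.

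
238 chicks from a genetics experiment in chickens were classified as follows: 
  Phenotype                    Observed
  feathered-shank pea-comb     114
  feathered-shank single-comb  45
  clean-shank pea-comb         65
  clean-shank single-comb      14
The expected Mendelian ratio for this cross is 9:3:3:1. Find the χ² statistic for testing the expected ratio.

Expected counts for N = 238 under a 9:3:3:1 ratio (total parts = 16):
  feathered-shank pea-comb: 238 × 9/16 = 133.875
  feathered-shank single-comb: 238 × 3/16 = 44.625
  clean-shank pea-comb: 238 × 3/16 = 44.625
  clean-shank single-comb: 238 × 1/16 = 14.875
χ² = Σ (O − E)² / E
  feathered-shank pea-comb: (114 − 133.875)² / 133.875 = 2.9506
  feathered-shank single-comb: (45 − 44.625)² / 44.625 = 0.0032
  clean-shank pea-comb: (65 − 44.625)² / 44.625 = 9.3029
  clean-shank single-comb: (14 − 14.875)² / 14.875 = 0.0515
χ² = 2.9506 + 0.0032 + 9.3029 + 0.0515 = 12.3082 ≈ 12.308

12.308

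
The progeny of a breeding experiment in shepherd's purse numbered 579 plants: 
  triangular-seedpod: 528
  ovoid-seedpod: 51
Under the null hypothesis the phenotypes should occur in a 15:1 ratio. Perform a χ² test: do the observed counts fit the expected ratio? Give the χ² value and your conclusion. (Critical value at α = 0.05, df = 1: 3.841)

Under the 15:1 hypothesis (Σ ratio = 16, N = 579):
  triangular-seedpod: 579 × 15/16 = 542.8125
  ovoid-seedpod: 579 × 1/16 = 36.1875
χ² = Σ (O − E)² / E
  triangular-seedpod: (528 − 542.8125)² / 542.8125 = 0.4042
  ovoid-seedpod: (51 − 36.1875)² / 36.1875 = 6.0631
χ² = 0.4042 + 6.0631 = 6.4673 ≈ 6.467
Degrees of freedom = 2 − 1 = 1; critical value at α = 0.05 is 3.841.
Since 6.467 > 3.841, we reject the null hypothesis — the data do not fit the 15:1 ratio.

6.467; not consistent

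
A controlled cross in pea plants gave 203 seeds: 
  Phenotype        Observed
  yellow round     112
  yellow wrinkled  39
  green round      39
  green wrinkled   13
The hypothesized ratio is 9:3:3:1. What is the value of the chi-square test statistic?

Expected counts for N = 203 under a 9:3:3:1 ratio (total parts = 16):
  yellow round: 203 × 9/16 = 114.1875
  yellow wrinkled: 203 × 3/16 = 38.0625
  green round: 203 × 3/16 = 38.0625
  green wrinkled: 203 × 1/16 = 12.6875
χ² = Σ (O − E)² / E
  yellow round: (112 − 114.1875)² / 114.1875 = 0.0419
  yellow wrinkled: (39 − 38.0625)² / 38.0625 = 0.0231
  green round: (39 − 38.0625)² / 38.0625 = 0.0231
  green wrinkled: (13 − 12.6875)² / 12.6875 = 0.0077
χ² = 0.0419 + 0.0231 + 0.0231 + 0.0077 = 0.0958 ≈ 0.096

0.096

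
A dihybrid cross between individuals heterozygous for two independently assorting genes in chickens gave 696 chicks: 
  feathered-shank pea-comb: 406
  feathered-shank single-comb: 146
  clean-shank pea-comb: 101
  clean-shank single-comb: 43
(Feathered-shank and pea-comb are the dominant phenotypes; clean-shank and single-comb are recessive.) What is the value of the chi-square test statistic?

9.052

A dihybrid F₂ with independent assortment and complete dominance at both loci gives a 9:3:3:1 phenotypic ratio.
Total ratio parts = 16. Expected numbers out of 696:
  feathered-shank pea-comb: 696 × 9/16 = 391.5
  feathered-shank single-comb: 696 × 3/16 = 130.5
  clean-shank pea-comb: 696 × 3/16 = 130.5
  clean-shank single-comb: 696 × 1/16 = 43.5
χ² = Σ (O − E)² / E
  feathered-shank pea-comb: (406 − 391.5)² / 391.5 = 0.5370
  feathered-shank single-comb: (146 − 130.5)² / 130.5 = 1.8410
  clean-shank pea-comb: (101 − 130.5)² / 130.5 = 6.6686
  clean-shank single-comb: (43 − 43.5)² / 43.5 = 0.0057
χ² = 0.5370 + 1.8410 + 6.6686 + 0.0057 = 9.0523 ≈ 9.052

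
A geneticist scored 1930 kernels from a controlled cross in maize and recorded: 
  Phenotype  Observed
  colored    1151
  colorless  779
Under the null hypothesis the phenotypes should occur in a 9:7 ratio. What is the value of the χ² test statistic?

8.998

The 9:7 ratio has 16 parts, so with N = 1930 the expected counts are:
  colored: 1930 × 9/16 = 1085.625
  colorless: 1930 × 7/16 = 844.375
χ² = Σ (O − E)² / E
  colored: (1151 − 1085.625)² / 1085.625 = 3.9368
  colorless: (779 − 844.375)² / 844.375 = 5.0616
χ² = 3.9368 + 5.0616 = 8.9984 ≈ 8.998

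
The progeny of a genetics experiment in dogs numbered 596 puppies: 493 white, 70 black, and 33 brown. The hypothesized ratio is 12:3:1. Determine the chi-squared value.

20.817

The 12:3:1 ratio has 16 parts, so with N = 596 the expected counts are:
  white: 596 × 12/16 = 447
  black: 596 × 3/16 = 111.75
  brown: 596 × 1/16 = 37.25
χ² = Σ (O − E)² / E
  white: (493 − 447)² / 447 = 4.7338
  black: (70 − 111.75)² / 111.75 = 15.5979
  brown: (33 − 37.25)² / 37.25 = 0.4849
χ² = 4.7338 + 15.5979 + 0.4849 = 20.8166 ≈ 20.817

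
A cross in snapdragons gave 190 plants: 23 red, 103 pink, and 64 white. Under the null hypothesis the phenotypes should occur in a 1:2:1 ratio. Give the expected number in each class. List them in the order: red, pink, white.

The 1:2:1 ratio has 4 parts, so with N = 190 the expected counts are:
  red: 190 × 1/4 = 47.5
  pink: 190 × 2/4 = 95
  white: 190 × 1/4 = 47.5

47.5, 95, 47.5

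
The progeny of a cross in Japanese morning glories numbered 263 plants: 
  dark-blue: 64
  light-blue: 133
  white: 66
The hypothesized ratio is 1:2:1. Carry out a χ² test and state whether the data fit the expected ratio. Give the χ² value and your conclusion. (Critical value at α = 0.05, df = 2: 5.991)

0.065; consistent

The 1:2:1 ratio has 4 parts, so with N = 263 the expected counts are:
  dark-blue: 263 × 1/4 = 65.75
  light-blue: 263 × 2/4 = 131.5
  white: 263 × 1/4 = 65.75
χ² = Σ (O − E)² / E
  dark-blue: (64 − 65.75)² / 65.75 = 0.0466
  light-blue: (133 − 131.5)² / 131.5 = 0.0171
  white: (66 − 65.75)² / 65.75 = 0.0010
χ² = 0.0466 + 0.0171 + 0.0010 = 0.0647 ≈ 0.065
Degrees of freedom = 3 − 1 = 2; critical value at α = 0.05 is 5.991.
Since 0.065 < 5.991, we fail to reject the null hypothesis — the data are consistent with the 1:2:1 ratio.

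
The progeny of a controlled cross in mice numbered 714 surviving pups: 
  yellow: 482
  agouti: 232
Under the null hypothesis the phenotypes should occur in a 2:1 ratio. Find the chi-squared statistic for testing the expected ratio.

Expected counts for N = 714 under a 2:1 ratio (total parts = 3):
  yellow: 714 × 2/3 = 476
  agouti: 714 × 1/3 = 238
χ² = Σ (O − E)² / E
  yellow: (482 − 476)² / 476 = 0.0756
  agouti: (232 − 238)² / 238 = 0.1513
χ² = 0.0756 + 0.1513 = 0.2269 ≈ 0.227

0.227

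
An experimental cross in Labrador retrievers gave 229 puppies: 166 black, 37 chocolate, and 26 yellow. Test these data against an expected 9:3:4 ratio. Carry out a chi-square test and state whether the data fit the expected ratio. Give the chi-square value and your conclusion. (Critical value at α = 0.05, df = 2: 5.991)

The 9:3:4 ratio has 16 parts, so with N = 229 the expected counts are:
  black: 229 × 9/16 = 128.8125
  chocolate: 229 × 3/16 = 42.9375
  yellow: 229 × 4/16 = 57.25
χ² = Σ (O − E)² / E
  black: (166 − 128.8125)² / 128.8125 = 10.7358
  chocolate: (37 − 42.9375)² / 42.9375 = 0.8211
  yellow: (26 − 57.25)² / 57.25 = 17.0579
χ² = 10.7358 + 0.8211 + 17.0579 = 28.6148 ≈ 28.615
Degrees of freedom = 3 − 1 = 2; critical value at α = 0.05 is 5.991.
Since 28.615 > 5.991, we reject the null hypothesis — the data do not fit the 9:3:4 ratio.

28.615; not consistent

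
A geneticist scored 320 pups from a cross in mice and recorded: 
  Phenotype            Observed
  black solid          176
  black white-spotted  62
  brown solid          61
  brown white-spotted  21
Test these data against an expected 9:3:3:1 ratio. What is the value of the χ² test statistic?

The 9:3:3:1 ratio has 16 parts, so with N = 320 the expected counts are:
  black solid: 320 × 9/16 = 180
  black white-spotted: 320 × 3/16 = 60
  brown solid: 320 × 3/16 = 60
  brown white-spotted: 320 × 1/16 = 20
χ² = Σ (O − E)² / E
  black solid: (176 − 180)² / 180 = 0.0889
  black white-spotted: (62 − 60)² / 60 = 0.0667
  brown solid: (61 − 60)² / 60 = 0.0167
  brown white-spotted: (21 − 20)² / 20 = 0.0500
χ² = 0.0889 + 0.0667 + 0.0167 + 0.0500 = 0.2223 ≈ 0.222

0.222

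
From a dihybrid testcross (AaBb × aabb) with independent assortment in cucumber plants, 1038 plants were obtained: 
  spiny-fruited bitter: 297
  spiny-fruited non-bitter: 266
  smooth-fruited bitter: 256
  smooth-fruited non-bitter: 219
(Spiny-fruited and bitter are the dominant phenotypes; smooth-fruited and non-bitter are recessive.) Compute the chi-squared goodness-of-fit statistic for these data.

11.950

A dihybrid testcross with independent assortment gives a 1:1:1:1 ratio.
Expected counts for N = 1038 under a 1:1:1:1 ratio (total parts = 4):
  spiny-fruited bitter: 1038 × 1/4 = 259.5
  spiny-fruited non-bitter: 1038 × 1/4 = 259.5
  smooth-fruited bitter: 1038 × 1/4 = 259.5
  smooth-fruited non-bitter: 1038 × 1/4 = 259.5
χ² = Σ (O − E)² / E
  spiny-fruited bitter: (297 − 259.5)² / 259.5 = 5.4191
  spiny-fruited non-bitter: (266 − 259.5)² / 259.5 = 0.1628
  smooth-fruited bitter: (256 − 259.5)² / 259.5 = 0.0472
  smooth-fruited non-bitter: (219 − 259.5)² / 259.5 = 6.3208
χ² = 5.4191 + 0.1628 + 0.0472 + 6.3208 = 11.9499 ≈ 11.950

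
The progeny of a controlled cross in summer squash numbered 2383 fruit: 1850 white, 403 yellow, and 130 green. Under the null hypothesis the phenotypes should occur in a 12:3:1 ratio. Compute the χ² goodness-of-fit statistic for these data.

8.907

Expected counts for N = 2383 under a 12:3:1 ratio (total parts = 16):
  white: 2383 × 12/16 = 1787.25
  yellow: 2383 × 3/16 = 446.8125
  green: 2383 × 1/16 = 148.9375
χ² = Σ (O − E)² / E
  white: (1850 − 1787.25)² / 1787.25 = 2.2031
  yellow: (403 − 446.8125)² / 446.8125 = 4.2961
  green: (130 − 148.9375)² / 148.9375 = 2.4079
χ² = 2.2031 + 4.2961 + 2.4079 = 8.9071 ≈ 8.907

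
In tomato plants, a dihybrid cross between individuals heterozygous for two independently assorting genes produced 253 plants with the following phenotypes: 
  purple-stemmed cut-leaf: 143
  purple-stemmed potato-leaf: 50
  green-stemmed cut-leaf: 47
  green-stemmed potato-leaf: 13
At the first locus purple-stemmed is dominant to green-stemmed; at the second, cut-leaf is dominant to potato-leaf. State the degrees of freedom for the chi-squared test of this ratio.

A dihybrid F₂ with independent assortment and complete dominance at both loci gives a 9:3:3:1 phenotypic ratio.
A goodness-of-fit test with 4 phenotype classes has df = 4 − 1 = 3.

3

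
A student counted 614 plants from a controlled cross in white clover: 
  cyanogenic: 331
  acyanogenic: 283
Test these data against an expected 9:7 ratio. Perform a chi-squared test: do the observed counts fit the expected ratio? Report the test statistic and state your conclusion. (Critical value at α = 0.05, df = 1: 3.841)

1.368; consistent

Under the 9:7 hypothesis (Σ ratio = 16, N = 614):
  cyanogenic: 614 × 9/16 = 345.375
  acyanogenic: 614 × 7/16 = 268.625
χ² = Σ (O − E)² / E
  cyanogenic: (331 − 345.375)² / 345.375 = 0.5983
  acyanogenic: (283 − 268.625)² / 268.625 = 0.7693
χ² = 0.5983 + 0.7693 = 1.3676 ≈ 1.368
Degrees of freedom = 2 − 1 = 1; critical value at α = 0.05 is 3.841.
Since 1.368 < 3.841, we fail to reject the null hypothesis — the data are consistent with the 9:7 ratio.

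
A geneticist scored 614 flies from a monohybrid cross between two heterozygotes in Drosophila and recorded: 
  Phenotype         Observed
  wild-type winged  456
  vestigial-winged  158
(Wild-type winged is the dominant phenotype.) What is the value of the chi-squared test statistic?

0.176

For a monohybrid cross between heterozygotes with complete dominance, the expected phenotypic ratio is 3:1.
Total ratio parts = 4. Expected numbers out of 614:
  wild-type winged: 614 × 3/4 = 460.5
  vestigial-winged: 614 × 1/4 = 153.5
χ² = Σ (O − E)² / E
  wild-type winged: (456 − 460.5)² / 460.5 = 0.0440
  vestigial-winged: (158 − 153.5)² / 153.5 = 0.1319
χ² = 0.0440 + 0.1319 = 0.1759 ≈ 0.176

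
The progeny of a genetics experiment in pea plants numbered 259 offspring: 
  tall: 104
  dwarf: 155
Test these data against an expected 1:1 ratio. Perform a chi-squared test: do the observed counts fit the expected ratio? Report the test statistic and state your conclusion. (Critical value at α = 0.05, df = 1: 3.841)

10.042; not consistent

The 1:1 ratio has 2 parts, so with N = 259 the expected counts are:
  tall: 259 × 1/2 = 129.5
  dwarf: 259 × 1/2 = 129.5
χ² = Σ (O − E)² / E
  tall: (104 − 129.5)² / 129.5 = 5.0212
  dwarf: (155 − 129.5)² / 129.5 = 5.0212
χ² = 5.0212 + 5.0212 = 10.0424 ≈ 10.042
Degrees of freedom = 2 − 1 = 1; critical value at α = 0.05 is 3.841.
Since 10.042 > 3.841, we reject the null hypothesis — the data do not fit the 1:1 ratio.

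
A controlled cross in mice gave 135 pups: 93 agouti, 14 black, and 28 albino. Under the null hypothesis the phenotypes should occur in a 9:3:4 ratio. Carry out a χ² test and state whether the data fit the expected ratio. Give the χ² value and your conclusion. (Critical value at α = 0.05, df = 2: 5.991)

9.869; not consistent

Total ratio parts = 16. Expected numbers out of 135:
  agouti: 135 × 9/16 = 75.9375
  black: 135 × 3/16 = 25.3125
  albino: 135 × 4/16 = 33.75
χ² = Σ (O − E)² / E
  agouti: (93 − 75.9375)² / 75.9375 = 3.8338
  black: (14 − 25.3125)² / 25.3125 = 5.0557
  albino: (28 − 33.75)² / 33.75 = 0.9796
χ² = 3.8338 + 5.0557 + 0.9796 = 9.8691 ≈ 9.869
Degrees of freedom = 3 − 1 = 2; critical value at α = 0.05 is 5.991.
Since 9.869 > 5.991, we reject the null hypothesis — the data do not fit the 9:3:4 ratio.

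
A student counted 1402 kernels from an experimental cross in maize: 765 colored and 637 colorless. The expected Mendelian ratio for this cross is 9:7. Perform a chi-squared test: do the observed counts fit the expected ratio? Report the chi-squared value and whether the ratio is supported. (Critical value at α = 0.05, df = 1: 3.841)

1.618; consistent

The 9:7 ratio has 16 parts, so with N = 1402 the expected counts are:
  colored: 1402 × 9/16 = 788.625
  colorless: 1402 × 7/16 = 613.375
χ² = Σ (O − E)² / E
  colored: (765 − 788.625)² / 788.625 = 0.7077
  colorless: (637 − 613.375)² / 613.375 = 0.9100
χ² = 0.7077 + 0.9100 = 1.6177 ≈ 1.618
Degrees of freedom = 2 − 1 = 1; critical value at α = 0.05 is 3.841.
Since 1.618 < 3.841, we fail to reject the null hypothesis — the data are consistent with the 9:7 ratio.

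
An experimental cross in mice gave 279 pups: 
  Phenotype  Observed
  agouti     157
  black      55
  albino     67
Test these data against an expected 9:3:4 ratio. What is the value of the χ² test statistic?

Expected counts for N = 279 under a 9:3:4 ratio (total parts = 16):
  agouti: 279 × 9/16 = 156.9375
  black: 279 × 3/16 = 52.3125
  albino: 279 × 4/16 = 69.75
χ² = Σ (O − E)² / E
  agouti: (157 − 156.9375)² / 156.9375 = 0.0000
  black: (55 − 52.3125)² / 52.3125 = 0.1381
  albino: (67 − 69.75)² / 69.75 = 0.1084
χ² = 0.0000 + 0.1381 + 0.1084 = 0.2465 ≈ 0.247

0.247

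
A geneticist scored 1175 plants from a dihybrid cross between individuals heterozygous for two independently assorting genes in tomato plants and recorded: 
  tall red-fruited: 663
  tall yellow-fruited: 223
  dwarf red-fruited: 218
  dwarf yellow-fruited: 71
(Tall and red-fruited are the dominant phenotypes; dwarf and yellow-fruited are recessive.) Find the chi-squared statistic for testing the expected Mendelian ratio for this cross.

A dihybrid F₂ with independent assortment and complete dominance at both loci gives a 9:3:3:1 phenotypic ratio.
Total ratio parts = 16. Expected numbers out of 1175:
  tall red-fruited: 1175 × 9/16 = 660.9375
  tall yellow-fruited: 1175 × 3/16 = 220.3125
  dwarf red-fruited: 1175 × 3/16 = 220.3125
  dwarf yellow-fruited: 1175 × 1/16 = 73.4375
χ² = Σ (O − E)² / E
  tall red-fruited: (663 − 660.9375)² / 660.9375 = 0.0064
  tall yellow-fruited: (223 − 220.3125)² / 220.3125 = 0.0328
  dwarf red-fruited: (218 − 220.3125)² / 220.3125 = 0.0243
  dwarf yellow-fruited: (71 − 73.4375)² / 73.4375 = 0.0809
χ² = 0.0064 + 0.0328 + 0.0243 + 0.0809 = 0.1444 ≈ 0.144

0.144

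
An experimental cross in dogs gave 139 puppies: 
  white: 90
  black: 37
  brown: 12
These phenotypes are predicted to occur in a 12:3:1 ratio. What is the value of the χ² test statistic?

Expected counts for N = 139 under a 12:3:1 ratio (total parts = 16):
  white: 139 × 12/16 = 104.25
  black: 139 × 3/16 = 26.0625
  brown: 139 × 1/16 = 8.6875
χ² = Σ (O − E)² / E
  white: (90 − 104.25)² / 104.25 = 1.9478
  black: (37 − 26.0625)² / 26.0625 = 4.5901
  brown: (12 − 8.6875)² / 8.6875 = 1.2630
χ² = 1.9478 + 4.5901 + 1.2630 = 7.8009 ≈ 7.801

7.801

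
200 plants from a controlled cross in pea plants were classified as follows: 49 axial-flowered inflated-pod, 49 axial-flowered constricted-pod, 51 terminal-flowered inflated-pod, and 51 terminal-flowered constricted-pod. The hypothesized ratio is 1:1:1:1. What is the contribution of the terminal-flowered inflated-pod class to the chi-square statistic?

Total ratio parts = 4. Expected numbers out of 200:
  axial-flowered inflated-pod: 200 × 1/4 = 50
  axial-flowered constricted-pod: 200 × 1/4 = 50
  terminal-flowered inflated-pod: 200 × 1/4 = 50
  terminal-flowered constricted-pod: 200 × 1/4 = 50
Contribution of terminal-flowered inflated-pod: (51 − 50)² / 50 = 0.0200

0.020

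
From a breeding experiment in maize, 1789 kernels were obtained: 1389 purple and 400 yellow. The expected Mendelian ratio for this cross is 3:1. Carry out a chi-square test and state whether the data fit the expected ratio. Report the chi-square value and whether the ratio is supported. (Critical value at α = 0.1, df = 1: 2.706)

Under the 3:1 hypothesis (Σ ratio = 4, N = 1789):
  purple: 1789 × 3/4 = 1341.75
  yellow: 1789 × 1/4 = 447.25
χ² = Σ (O − E)² / E
  purple: (1389 − 1341.75)² / 1341.75 = 1.6639
  yellow: (400 − 447.25)² / 447.25 = 4.9918
χ² = 1.6639 + 4.9918 = 6.6557 ≈ 6.656
Degrees of freedom = 2 − 1 = 1; critical value at α = 0.1 is 2.706.
Since 6.656 > 2.706, we reject the null hypothesis — the data do not fit the 3:1 ratio.

6.656; not consistent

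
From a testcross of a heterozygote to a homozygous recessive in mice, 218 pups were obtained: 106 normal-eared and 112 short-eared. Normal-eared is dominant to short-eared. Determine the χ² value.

A testcross of a heterozygote (Aa × aa) gives a 1:1 phenotypic ratio.
Expected counts for N = 218 under a 1:1 ratio (total parts = 2):
  normal-eared: 218 × 1/2 = 109
  short-eared: 218 × 1/2 = 109
χ² = Σ (O − E)² / E
  normal-eared: (106 − 109)² / 109 = 0.0826
  short-eared: (112 − 109)² / 109 = 0.0826
χ² = 0.0826 + 0.0826 = 0.1652 ≈ 0.165

0.165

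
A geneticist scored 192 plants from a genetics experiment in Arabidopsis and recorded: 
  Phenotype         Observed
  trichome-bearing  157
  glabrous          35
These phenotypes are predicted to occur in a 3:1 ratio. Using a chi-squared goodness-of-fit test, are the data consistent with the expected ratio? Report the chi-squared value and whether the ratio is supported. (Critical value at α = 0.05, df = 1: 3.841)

Under the 3:1 hypothesis (Σ ratio = 4, N = 192):
  trichome-bearing: 192 × 3/4 = 144
  glabrous: 192 × 1/4 = 48
χ² = Σ (O − E)² / E
  trichome-bearing: (157 − 144)² / 144 = 1.1736
  glabrous: (35 − 48)² / 48 = 3.5208
χ² = 1.1736 + 3.5208 = 4.6944 ≈ 4.694
Degrees of freedom = 2 − 1 = 1; critical value at α = 0.05 is 3.841.
Since 4.694 > 3.841, we reject the null hypothesis — the data do not fit the 3:1 ratio.

4.694; not consistent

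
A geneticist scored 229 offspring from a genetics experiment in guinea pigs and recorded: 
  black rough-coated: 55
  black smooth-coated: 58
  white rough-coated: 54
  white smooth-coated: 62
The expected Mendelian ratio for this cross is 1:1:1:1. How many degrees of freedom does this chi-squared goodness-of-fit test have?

A goodness-of-fit test with 4 phenotype classes has df = 4 − 1 = 3.

3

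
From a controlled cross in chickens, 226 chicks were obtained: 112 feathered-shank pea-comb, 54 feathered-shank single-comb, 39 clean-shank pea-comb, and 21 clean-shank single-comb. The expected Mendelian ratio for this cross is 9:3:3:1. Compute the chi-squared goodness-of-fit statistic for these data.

Expected counts for N = 226 under a 9:3:3:1 ratio (total parts = 16):
  feathered-shank pea-comb: 226 × 9/16 = 127.125
  feathered-shank single-comb: 226 × 3/16 = 42.375
  clean-shank pea-comb: 226 × 3/16 = 42.375
  clean-shank single-comb: 226 × 1/16 = 14.125
χ² = Σ (O − E)² / E
  feathered-shank pea-comb: (112 − 127.125)² / 127.125 = 1.7995
  feathered-shank single-comb: (54 − 42.375)² / 42.375 = 3.1892
  clean-shank pea-comb: (39 − 42.375)² / 42.375 = 0.2688
  clean-shank single-comb: (21 − 14.125)² / 14.125 = 3.3462
χ² = 1.7995 + 3.1892 + 0.2688 + 3.3462 = 8.6037 ≈ 8.604

8.604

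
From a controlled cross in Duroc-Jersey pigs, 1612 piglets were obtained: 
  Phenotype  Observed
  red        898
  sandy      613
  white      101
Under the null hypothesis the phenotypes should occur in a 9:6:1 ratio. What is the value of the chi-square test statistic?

Total ratio parts = 16. Expected numbers out of 1612:
  red: 1612 × 9/16 = 906.75
  sandy: 1612 × 6/16 = 604.5
  white: 1612 × 1/16 = 100.75
χ² = Σ (O − E)² / E
  red: (898 − 906.75)² / 906.75 = 0.0844
  sandy: (613 − 604.5)² / 604.5 = 0.1195
  white: (101 − 100.75)² / 100.75 = 0.0006
χ² = 0.0844 + 0.1195 + 0.0006 = 0.2045 ≈ 0.205

0.205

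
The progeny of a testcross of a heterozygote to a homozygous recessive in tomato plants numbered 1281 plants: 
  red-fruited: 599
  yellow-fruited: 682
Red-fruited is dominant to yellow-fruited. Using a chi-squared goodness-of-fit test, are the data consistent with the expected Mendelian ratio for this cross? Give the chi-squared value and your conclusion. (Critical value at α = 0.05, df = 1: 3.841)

5.378; not consistent

A testcross of a heterozygote (Aa × aa) gives a 1:1 phenotypic ratio.
Total ratio parts = 2. Expected numbers out of 1281:
  red-fruited: 1281 × 1/2 = 640.5
  yellow-fruited: 1281 × 1/2 = 640.5
χ² = Σ (O − E)² / E
  red-fruited: (599 − 640.5)² / 640.5 = 2.6889
  yellow-fruited: (682 − 640.5)² / 640.5 = 2.6889
χ² = 2.6889 + 2.6889 = 5.3778 ≈ 5.378
Degrees of freedom = 2 − 1 = 1; critical value at α = 0.05 is 3.841.
Since 5.378 > 3.841, we reject the null hypothesis — the data do not fit the 1:1 ratio.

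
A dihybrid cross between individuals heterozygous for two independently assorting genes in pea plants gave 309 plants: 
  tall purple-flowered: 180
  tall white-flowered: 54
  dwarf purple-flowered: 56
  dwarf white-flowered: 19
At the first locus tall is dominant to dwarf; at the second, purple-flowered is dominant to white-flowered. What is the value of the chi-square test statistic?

A dihybrid F₂ with independent assortment and complete dominance at both loci gives a 9:3:3:1 phenotypic ratio.
Expected counts for N = 309 under a 9:3:3:1 ratio (total parts = 16):
  tall purple-flowered: 309 × 9/16 = 173.8125
  tall white-flowered: 309 × 3/16 = 57.9375
  dwarf purple-flowered: 309 × 3/16 = 57.9375
  dwarf white-flowered: 309 × 1/16 = 19.3125
χ² = Σ (O − E)² / E
  tall purple-flowered: (180 − 173.8125)² / 173.8125 = 0.2203
  tall white-flowered: (54 − 57.9375)² / 57.9375 = 0.2676
  dwarf purple-flowered: (56 − 57.9375)² / 57.9375 = 0.0648
  dwarf white-flowered: (19 − 19.3125)² / 19.3125 = 0.0051
χ² = 0.2203 + 0.2676 + 0.0648 + 0.0051 = 0.5578 ≈ 0.558

0.558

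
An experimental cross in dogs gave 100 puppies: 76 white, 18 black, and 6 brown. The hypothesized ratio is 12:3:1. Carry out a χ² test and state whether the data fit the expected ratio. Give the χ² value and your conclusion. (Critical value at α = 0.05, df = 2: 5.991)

Under the 12:3:1 hypothesis (Σ ratio = 16, N = 100):
  white: 100 × 12/16 = 75
  black: 100 × 3/16 = 18.75
  brown: 100 × 1/16 = 6.25
χ² = Σ (O − E)² / E
  white: (76 − 75)² / 75 = 0.0133
  black: (18 − 18.75)² / 18.75 = 0.0300
  brown: (6 − 6.25)² / 6.25 = 0.0100
χ² = 0.0133 + 0.0300 + 0.0100 = 0.0533 ≈ 0.053
Degrees of freedom = 3 − 1 = 2; critical value at α = 0.05 is 5.991.
Since 0.053 < 5.991, we fail to reject the null hypothesis — the data are consistent with the 12:3:1 ratio.

0.053; consistent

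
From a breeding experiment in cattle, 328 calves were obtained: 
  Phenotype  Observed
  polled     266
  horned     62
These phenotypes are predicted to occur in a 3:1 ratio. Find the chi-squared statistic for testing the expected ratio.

6.504

Total ratio parts = 4. Expected numbers out of 328:
  polled: 328 × 3/4 = 246
  horned: 328 × 1/4 = 82
χ² = Σ (O − E)² / E
  polled: (266 − 246)² / 246 = 1.6260
  horned: (62 − 82)² / 82 = 4.8780
χ² = 1.6260 + 4.8780 = 6.504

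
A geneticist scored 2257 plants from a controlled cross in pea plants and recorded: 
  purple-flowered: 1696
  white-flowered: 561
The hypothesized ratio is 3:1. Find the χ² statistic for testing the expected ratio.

0.025

The 3:1 ratio has 4 parts, so with N = 2257 the expected counts are:
  purple-flowered: 2257 × 3/4 = 1692.75
  white-flowered: 2257 × 1/4 = 564.25
χ² = Σ (O − E)² / E
  purple-flowered: (1696 − 1692.75)² / 1692.75 = 0.0062
  white-flowered: (561 − 564.25)² / 564.25 = 0.0187
χ² = 0.0062 + 0.0187 = 0.0249 ≈ 0.025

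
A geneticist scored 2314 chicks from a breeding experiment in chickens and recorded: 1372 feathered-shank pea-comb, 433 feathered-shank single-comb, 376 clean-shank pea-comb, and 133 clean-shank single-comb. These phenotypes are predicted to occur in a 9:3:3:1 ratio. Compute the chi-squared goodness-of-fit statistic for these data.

Expected counts for N = 2314 under a 9:3:3:1 ratio (total parts = 16):
  feathered-shank pea-comb: 2314 × 9/16 = 1301.625
  feathered-shank single-comb: 2314 × 3/16 = 433.875
  clean-shank pea-comb: 2314 × 3/16 = 433.875
  clean-shank single-comb: 2314 × 1/16 = 144.625
χ² = Σ (O − E)² / E
  feathered-shank pea-comb: (1372 − 1301.625)² / 1301.625 = 3.8050
  feathered-shank single-comb: (433 − 433.875)² / 433.875 = 0.0018
  clean-shank pea-comb: (376 − 433.875)² / 433.875 = 7.7200
  clean-shank single-comb: (133 − 144.625)² / 144.625 = 0.9344
χ² = 3.8050 + 0.0018 + 7.7200 + 0.9344 = 12.4612 ≈ 12.461

12.461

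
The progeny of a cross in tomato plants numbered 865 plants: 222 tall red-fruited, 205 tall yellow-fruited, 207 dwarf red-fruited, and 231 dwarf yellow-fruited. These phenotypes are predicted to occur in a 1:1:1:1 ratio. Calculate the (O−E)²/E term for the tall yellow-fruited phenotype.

0.585

The 1:1:1:1 ratio has 4 parts, so with N = 865 the expected counts are:
  tall red-fruited: 865 × 1/4 = 216.25
  tall yellow-fruited: 865 × 1/4 = 216.25
  dwarf red-fruited: 865 × 1/4 = 216.25
  dwarf yellow-fruited: 865 × 1/4 = 216.25
Contribution of tall yellow-fruited: (205 − 216.25)² / 216.25 = 0.5853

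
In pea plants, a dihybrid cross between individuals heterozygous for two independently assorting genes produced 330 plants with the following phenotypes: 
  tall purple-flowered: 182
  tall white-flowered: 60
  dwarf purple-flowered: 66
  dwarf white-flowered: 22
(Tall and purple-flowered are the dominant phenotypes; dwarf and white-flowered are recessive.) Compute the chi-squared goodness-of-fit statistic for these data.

A dihybrid F₂ with independent assortment and complete dominance at both loci gives a 9:3:3:1 phenotypic ratio.
Total ratio parts = 16. Expected numbers out of 330:
  tall purple-flowered: 330 × 9/16 = 185.625
  tall white-flowered: 330 × 3/16 = 61.875
  dwarf purple-flowered: 330 × 3/16 = 61.875
  dwarf white-flowered: 330 × 1/16 = 20.625
χ² = Σ (O − E)² / E
  tall purple-flowered: (182 − 185.625)² / 185.625 = 0.0708
  tall white-flowered: (60 − 61.875)² / 61.875 = 0.0568
  dwarf purple-flowered: (66 − 61.875)² / 61.875 = 0.2750
  dwarf white-flowered: (22 − 20.625)² / 20.625 = 0.0917
χ² = 0.0708 + 0.0568 + 0.2750 + 0.0917 = 0.4943 ≈ 0.494

0.494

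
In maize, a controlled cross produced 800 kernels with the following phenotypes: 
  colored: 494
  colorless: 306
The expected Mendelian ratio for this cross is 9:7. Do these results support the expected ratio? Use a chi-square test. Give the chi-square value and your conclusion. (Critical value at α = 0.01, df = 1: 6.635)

9.834; not consistent

The 9:7 ratio has 16 parts, so with N = 800 the expected counts are:
  colored: 800 × 9/16 = 450
  colorless: 800 × 7/16 = 350
χ² = Σ (O − E)² / E
  colored: (494 − 450)² / 450 = 4.3022
  colorless: (306 − 350)² / 350 = 5.5314
χ² = 4.3022 + 5.5314 = 9.8336 ≈ 9.834
Degrees of freedom = 2 − 1 = 1; critical value at α = 0.01 is 6.635.
Since 9.834 > 6.635, we reject the null hypothesis — the data do not fit the 9:7 ratio.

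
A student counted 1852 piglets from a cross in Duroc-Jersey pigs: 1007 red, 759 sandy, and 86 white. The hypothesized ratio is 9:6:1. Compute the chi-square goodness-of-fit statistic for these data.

14.796

Expected counts for N = 1852 under a 9:6:1 ratio (total parts = 16):
  red: 1852 × 9/16 = 1041.75
  sandy: 1852 × 6/16 = 694.5
  white: 1852 × 1/16 = 115.75
χ² = Σ (O − E)² / E
  red: (1007 − 1041.75)² / 1041.75 = 1.1592
  sandy: (759 − 694.5)² / 694.5 = 5.9903
  white: (86 − 115.75)² / 115.75 = 7.6463
χ² = 1.1592 + 5.9903 + 7.6463 = 14.7958 ≈ 14.796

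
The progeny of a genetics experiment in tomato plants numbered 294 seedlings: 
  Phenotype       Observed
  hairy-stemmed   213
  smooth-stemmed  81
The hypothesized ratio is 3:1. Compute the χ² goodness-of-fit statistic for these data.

The 3:1 ratio has 4 parts, so with N = 294 the expected counts are:
  hairy-stemmed: 294 × 3/4 = 220.5
  smooth-stemmed: 294 × 1/4 = 73.5
χ² = Σ (O − E)² / E
  hairy-stemmed: (213 − 220.5)² / 220.5 = 0.2551
  smooth-stemmed: (81 − 73.5)² / 73.5 = 0.7653
χ² = 0.2551 + 0.7653 = 1.0204 ≈ 1.020

1.020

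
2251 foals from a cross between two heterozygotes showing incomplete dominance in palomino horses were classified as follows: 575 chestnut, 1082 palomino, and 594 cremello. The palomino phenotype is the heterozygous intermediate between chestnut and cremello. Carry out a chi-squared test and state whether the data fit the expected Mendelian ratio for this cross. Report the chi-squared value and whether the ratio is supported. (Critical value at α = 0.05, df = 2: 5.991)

With incomplete dominance, a heterozygote × heterozygote cross gives a 1:2:1 phenotypic ratio.
The 1:2:1 ratio has 4 parts, so with N = 2251 the expected counts are:
  chestnut: 2251 × 1/4 = 562.75
  palomino: 2251 × 2/4 = 1125.5
  cremello: 2251 × 1/4 = 562.75
χ² = Σ (O − E)² / E
  chestnut: (575 − 562.75)² / 562.75 = 0.2667
  palomino: (1082 − 1125.5)² / 1125.5 = 1.6813
  cremello: (594 − 562.75)² / 562.75 = 1.7353
χ² = 0.2667 + 1.6813 + 1.7353 = 3.6833 ≈ 3.683
Degrees of freedom = 3 − 1 = 2; critical value at α = 0.05 is 5.991.
Since 3.683 < 5.991, we fail to reject the null hypothesis — the data are consistent with the 1:2:1 ratio.

3.683; consistent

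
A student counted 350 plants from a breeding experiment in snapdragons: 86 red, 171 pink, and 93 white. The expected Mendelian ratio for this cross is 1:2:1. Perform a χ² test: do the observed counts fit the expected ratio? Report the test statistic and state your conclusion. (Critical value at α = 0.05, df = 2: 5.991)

0.463; consistent

Expected counts for N = 350 under a 1:2:1 ratio (total parts = 4):
  red: 350 × 1/4 = 87.5
  pink: 350 × 2/4 = 175
  white: 350 × 1/4 = 87.5
χ² = Σ (O − E)² / E
  red: (86 − 87.5)² / 87.5 = 0.0257
  pink: (171 − 175)² / 175 = 0.0914
  white: (93 − 87.5)² / 87.5 = 0.3457
χ² = 0.0257 + 0.0914 + 0.3457 = 0.4628 ≈ 0.463
Degrees of freedom = 3 − 1 = 2; critical value at α = 0.05 is 5.991.
Since 0.463 < 5.991, we fail to reject the null hypothesis — the data are consistent with the 1:2:1 ratio.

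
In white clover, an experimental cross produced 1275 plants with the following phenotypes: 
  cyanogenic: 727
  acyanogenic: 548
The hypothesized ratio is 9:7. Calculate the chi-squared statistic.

0.307

Total ratio parts = 16. Expected numbers out of 1275:
  cyanogenic: 1275 × 9/16 = 717.1875
  acyanogenic: 1275 × 7/16 = 557.8125
χ² = Σ (O − E)² / E
  cyanogenic: (727 − 717.1875)² / 717.1875 = 0.1343
  acyanogenic: (548 − 557.8125)² / 557.8125 = 0.1726
χ² = 0.1343 + 0.1726 = 0.3069 ≈ 0.307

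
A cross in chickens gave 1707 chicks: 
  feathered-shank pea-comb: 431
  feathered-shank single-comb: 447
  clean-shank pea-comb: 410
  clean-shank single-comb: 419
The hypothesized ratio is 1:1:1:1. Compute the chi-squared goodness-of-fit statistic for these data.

1.801

The 1:1:1:1 ratio has 4 parts, so with N = 1707 the expected counts are:
  feathered-shank pea-comb: 1707 × 1/4 = 426.75
  feathered-shank single-comb: 1707 × 1/4 = 426.75
  clean-shank pea-comb: 1707 × 1/4 = 426.75
  clean-shank single-comb: 1707 × 1/4 = 426.75
χ² = Σ (O − E)² / E
  feathered-shank pea-comb: (431 − 426.75)² / 426.75 = 0.0423
  feathered-shank single-comb: (447 − 426.75)² / 426.75 = 0.9609
  clean-shank pea-comb: (410 − 426.75)² / 426.75 = 0.6574
  clean-shank single-comb: (419 − 426.75)² / 426.75 = 0.1407
χ² = 0.0423 + 0.9609 + 0.6574 + 0.1407 = 1.8013 ≈ 1.801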